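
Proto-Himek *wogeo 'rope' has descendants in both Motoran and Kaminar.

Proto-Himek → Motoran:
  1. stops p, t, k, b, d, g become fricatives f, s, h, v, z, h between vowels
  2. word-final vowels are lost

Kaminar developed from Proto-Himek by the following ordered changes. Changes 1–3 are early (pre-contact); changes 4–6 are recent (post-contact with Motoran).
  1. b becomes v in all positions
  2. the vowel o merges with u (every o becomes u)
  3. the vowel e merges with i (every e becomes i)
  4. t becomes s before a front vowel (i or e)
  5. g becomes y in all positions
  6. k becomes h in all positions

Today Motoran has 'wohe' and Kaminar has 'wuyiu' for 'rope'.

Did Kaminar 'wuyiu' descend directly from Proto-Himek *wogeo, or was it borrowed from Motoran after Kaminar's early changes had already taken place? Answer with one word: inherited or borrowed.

inherited

If inherited, *wogeo would pass through all of Kaminar's changes:
Kaminar: *wogeo
  wogeo (rule 1 does not apply)
  wogeo → wugeu   [vowel merger]
  wugeu → wugiu   [vowel merger]
  wugiu (rule 4 does not apply)
  wugiu → wuyiu   [unconditioned shift]
  wuyiu (rule 6 does not apply)
  giving Kaminar wuyiu.
If borrowed from Motoran 'wohe' after the early changes, it would undergo only the recent ones:
  rule 4 (palatalisation): no change (wohe)
  rule 5 (unconditioned shift): no change (wohe)
  rule 6 (unconditioned shift): no change (wohe)
  ⇒ as a loan: wohe
Kaminar 'wuyiu' matches the inherited outcome exactly, so it is an inherited cognate, not a loan.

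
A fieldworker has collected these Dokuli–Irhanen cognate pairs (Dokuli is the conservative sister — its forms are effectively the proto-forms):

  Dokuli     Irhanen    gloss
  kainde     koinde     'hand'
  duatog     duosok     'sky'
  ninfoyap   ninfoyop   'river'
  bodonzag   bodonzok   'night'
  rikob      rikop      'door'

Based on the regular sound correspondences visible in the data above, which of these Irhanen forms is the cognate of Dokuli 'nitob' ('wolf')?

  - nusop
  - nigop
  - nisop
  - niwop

nisop

duatog ~ duosok — Dokuli t corresponds to Irhanen s between vowels (before a back vowel).
rikob ~ rikop — Dokuli b corresponds to Irhanen p word-finally.
Applying these to Dokuli 'nitob':
  nitob → nisob   (t→s between vowels (before a back vowel))
  nisob → nisop   (b→p word-finally)
So the Irhanen cognate is 'nisop'.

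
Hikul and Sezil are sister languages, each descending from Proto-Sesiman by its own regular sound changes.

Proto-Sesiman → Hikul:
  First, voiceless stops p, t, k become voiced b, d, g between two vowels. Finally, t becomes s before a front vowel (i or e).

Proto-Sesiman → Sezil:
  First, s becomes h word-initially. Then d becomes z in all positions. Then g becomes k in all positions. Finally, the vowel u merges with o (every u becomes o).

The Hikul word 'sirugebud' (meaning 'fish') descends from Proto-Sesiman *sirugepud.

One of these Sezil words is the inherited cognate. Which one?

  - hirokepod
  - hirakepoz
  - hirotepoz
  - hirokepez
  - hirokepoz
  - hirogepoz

hirokepoz

Sezil: *sirugepud > hirugepud > hirugepuz > hirukepuz > hirokepoz  (by debuccalisation, unconditioned shift, unconditioned shift, vowel merger)
Among the options, 'hirokepoz' alone shows every Sezil change applied in order.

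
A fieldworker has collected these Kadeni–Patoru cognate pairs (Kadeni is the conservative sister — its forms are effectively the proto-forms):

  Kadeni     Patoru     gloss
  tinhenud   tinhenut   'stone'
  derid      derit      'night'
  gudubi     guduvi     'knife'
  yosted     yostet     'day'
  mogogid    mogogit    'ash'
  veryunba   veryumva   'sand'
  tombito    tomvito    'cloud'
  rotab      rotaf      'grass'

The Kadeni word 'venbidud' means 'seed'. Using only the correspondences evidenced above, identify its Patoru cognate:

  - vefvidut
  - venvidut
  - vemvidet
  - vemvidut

veryunba ~ veryumva — Kadeni n corresponds to Patoru m after a vowel, before a labial obstruent.
tombito ~ tomvito — Kadeni b corresponds to Patoru v after a consonant, before a front vowel.
tinhenud ~ tinhenut, derid ~ derit — Kadeni d corresponds to Patoru t word-finally.
Applying these to Kadeni 'venbidud':
  venbidud → vembidud   (n→m after a vowel, before a labial obstruent)
  vembidud → vemvidud   (b→v after a consonant, before a front vowel)
  vemvidud → vemvidut   (d→t word-finally)
So the Patoru cognate is 'vemvidut'.

vemvidut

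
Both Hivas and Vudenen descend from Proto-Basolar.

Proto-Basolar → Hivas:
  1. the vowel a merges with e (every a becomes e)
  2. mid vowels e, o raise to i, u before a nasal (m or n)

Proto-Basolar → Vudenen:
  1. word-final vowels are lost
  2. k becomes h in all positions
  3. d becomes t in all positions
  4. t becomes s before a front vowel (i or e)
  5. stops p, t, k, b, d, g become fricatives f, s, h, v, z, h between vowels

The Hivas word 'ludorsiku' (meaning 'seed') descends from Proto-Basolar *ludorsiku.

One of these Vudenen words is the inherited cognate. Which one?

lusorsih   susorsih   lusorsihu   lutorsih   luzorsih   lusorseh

Vudenen: start from *ludorsiku.
  rule 1 (apocope): ludorsiku → ludorsik
  rule 2 (unconditioned shift): ludorsik → ludorsih
  rule 3 (unconditioned shift): ludorsih → lutorsih
  rule 4: no change — lutorsih
  rule 5 (intervocalic lenition): lutorsih → lusorsih
  ⇒ Vudenen lusorsih
The other candidates each miss or misapply at least one Vudenen change.

lusorsih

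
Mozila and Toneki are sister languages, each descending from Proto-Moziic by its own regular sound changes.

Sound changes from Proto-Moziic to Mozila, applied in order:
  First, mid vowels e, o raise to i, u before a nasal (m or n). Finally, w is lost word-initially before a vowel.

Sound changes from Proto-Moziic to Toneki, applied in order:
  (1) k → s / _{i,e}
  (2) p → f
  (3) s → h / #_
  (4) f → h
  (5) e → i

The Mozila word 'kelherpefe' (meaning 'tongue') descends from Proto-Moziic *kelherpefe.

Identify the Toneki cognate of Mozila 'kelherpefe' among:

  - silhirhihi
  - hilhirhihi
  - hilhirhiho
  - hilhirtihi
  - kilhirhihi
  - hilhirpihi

Toneki: *kelherpefe > selherpefe > selherfefe > helherfefe > helherhehe > hilhirhihi  (by palatalisation, unconditioned shift, debuccalisation, unconditioned shift, vowel merger)
Among the options, 'hilhirhihi' alone shows every Toneki change applied in order.

hilhirhihi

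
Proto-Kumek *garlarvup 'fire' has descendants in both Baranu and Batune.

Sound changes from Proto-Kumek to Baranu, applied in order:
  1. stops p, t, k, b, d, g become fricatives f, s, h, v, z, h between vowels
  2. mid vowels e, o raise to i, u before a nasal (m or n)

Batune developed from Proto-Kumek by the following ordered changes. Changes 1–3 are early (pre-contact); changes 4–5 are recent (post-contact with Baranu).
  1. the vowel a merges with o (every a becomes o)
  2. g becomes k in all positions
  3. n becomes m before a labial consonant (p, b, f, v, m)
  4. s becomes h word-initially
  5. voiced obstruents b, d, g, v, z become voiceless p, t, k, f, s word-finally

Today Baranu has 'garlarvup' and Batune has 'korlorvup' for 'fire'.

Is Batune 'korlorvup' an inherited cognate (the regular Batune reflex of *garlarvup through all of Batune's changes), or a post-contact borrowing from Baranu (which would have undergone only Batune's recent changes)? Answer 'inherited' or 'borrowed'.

If inherited, *garlarvup would pass through all of Batune's changes:
Batune: start from *garlarvup.
  rule 1 (vowel merger): garlarvup → gorlorvup
  rule 2 (unconditioned shift): gorlorvup → korlorvup
  rule 3: no change — korlorvup
  rule 4: no change — korlorvup
  rule 5: no change — korlorvup
  ⇒ Batune korlorvup
If borrowed from Baranu 'garlarvup' after the early changes, it would undergo only the recent ones:
  rule 4 (debuccalisation): no change (garlarvup)
  rule 5 (final devoicing): no change (garlarvup)
  ⇒ as a loan: garlarvup
Batune 'korlorvup' matches the inherited outcome exactly, so it is an inherited cognate, not a loan.

inherited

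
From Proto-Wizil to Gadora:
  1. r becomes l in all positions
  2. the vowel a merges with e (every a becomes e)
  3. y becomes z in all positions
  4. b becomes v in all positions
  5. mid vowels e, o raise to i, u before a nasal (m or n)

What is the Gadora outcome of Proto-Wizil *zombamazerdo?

Gadora: *zombamazerdo > zombamazeldo > zombemezeldo > zomvemezeldo > zumvimezeldo  (by unconditioned shift, vowel merger, unconditioned shift, pre-nasal raising)

zumvimezeldo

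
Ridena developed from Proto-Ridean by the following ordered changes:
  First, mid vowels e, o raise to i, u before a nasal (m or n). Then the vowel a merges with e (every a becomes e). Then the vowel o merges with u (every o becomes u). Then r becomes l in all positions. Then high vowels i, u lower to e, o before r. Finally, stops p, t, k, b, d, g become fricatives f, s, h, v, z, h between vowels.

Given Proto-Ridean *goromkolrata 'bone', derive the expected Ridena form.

gulumkullese

Ridena: *goromkolrata
  goromkolrata → gorumkolrata   [pre-nasal raising]
  gorumkolrata → gorumkolrete   [vowel merger]
  gorumkolrete → gurumkulrete   [vowel merger]
  gurumkulrete → gulumkullete   [unconditioned shift]
  gulumkullete (rule 5 does not apply)
  gulumkullete → gulumkullese   [intervocalic lenition]
  giving Ridena gulumkullese.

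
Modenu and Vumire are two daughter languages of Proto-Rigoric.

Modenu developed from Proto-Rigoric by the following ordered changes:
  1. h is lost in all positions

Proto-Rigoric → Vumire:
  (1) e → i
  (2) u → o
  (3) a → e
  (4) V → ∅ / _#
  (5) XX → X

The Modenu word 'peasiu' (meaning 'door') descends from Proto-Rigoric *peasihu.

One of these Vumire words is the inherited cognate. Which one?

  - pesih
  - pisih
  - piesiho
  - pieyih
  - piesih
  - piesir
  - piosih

Vumire: *peasihu > piasihu > piasiho > piesiho > piesih  (by vowel merger, vowel merger, vowel merger, apocope)

piesih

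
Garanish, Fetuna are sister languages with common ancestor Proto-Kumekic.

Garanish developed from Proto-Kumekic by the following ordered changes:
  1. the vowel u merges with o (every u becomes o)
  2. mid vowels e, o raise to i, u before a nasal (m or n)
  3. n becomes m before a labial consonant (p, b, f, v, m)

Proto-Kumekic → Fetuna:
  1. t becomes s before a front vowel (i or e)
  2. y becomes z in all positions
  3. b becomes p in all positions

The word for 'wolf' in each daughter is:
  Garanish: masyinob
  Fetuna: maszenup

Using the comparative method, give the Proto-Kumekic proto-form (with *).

*masyenub

Position 4: Garanish has y, Fetuna has z. Garanish preserves y here (none of its changes turn any other segment into y), so the proto-segment is *y.
Position 8: Garanish has b, Fetuna has p. Garanish preserves b here (none of its changes turn any other segment into b), so the proto-segment is *b.
This points to *masyenub. Verify forward in each daughter:
Garanish: *masyenub
  masyenub → masyenob   [vowel merger]
  masyenob → masyinob   [pre-nasal raising]
  masyinob (rule 3 does not apply)
  giving Garanish masyinob.
Fetuna: start from *masyenub.
  rule 1: no change — masyenub
  rule 2 (unconditioned shift): masyenub → maszenub
  rule 3 (unconditioned shift): maszenub → maszenup
  ⇒ Fetuna maszenup
No other proto-form is consistent with every reflex, so the reconstruction is *masyenub.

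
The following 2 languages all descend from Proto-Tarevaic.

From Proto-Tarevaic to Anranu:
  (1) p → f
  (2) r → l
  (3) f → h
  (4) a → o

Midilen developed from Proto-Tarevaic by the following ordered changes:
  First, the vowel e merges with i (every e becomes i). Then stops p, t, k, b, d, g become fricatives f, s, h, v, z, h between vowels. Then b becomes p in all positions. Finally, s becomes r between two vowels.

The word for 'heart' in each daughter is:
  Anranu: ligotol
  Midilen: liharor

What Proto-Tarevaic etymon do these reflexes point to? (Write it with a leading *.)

Position 4: Anranu has o, Midilen has a. Midilen preserves a here (none of its changes turn any other segment into a), so the proto-segment is *a.
Position 3: Anranu has g, Midilen has h. Anranu preserves g here (none of its changes turn any other segment into g), so the proto-segment is *g.
This points to *ligator. Verify forward in each daughter:
Anranu: start from *ligator.
  rule 1: no change — ligator
  rule 2 (unconditioned shift): ligator → ligatol
  rule 3: no change — ligatol
  rule 4 (vowel merger): ligatol → ligotol
  ⇒ Anranu ligotol
Midilen: *ligator > lihasor > liharor  (by intervocalic lenition, rhotacism)
No other proto-form is consistent with every reflex, so the reconstruction is *ligator.

*ligator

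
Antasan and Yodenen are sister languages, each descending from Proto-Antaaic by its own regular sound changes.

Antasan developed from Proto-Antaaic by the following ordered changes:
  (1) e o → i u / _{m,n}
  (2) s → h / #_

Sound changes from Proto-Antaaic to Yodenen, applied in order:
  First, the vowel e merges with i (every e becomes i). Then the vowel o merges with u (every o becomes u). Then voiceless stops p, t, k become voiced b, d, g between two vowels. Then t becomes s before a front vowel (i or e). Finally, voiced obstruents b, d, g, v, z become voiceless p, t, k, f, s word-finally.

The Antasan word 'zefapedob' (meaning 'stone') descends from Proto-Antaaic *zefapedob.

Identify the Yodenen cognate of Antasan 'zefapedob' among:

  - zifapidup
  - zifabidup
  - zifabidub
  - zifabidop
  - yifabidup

zifabidup

Yodenen: start from *zefapedob.
  rule 1 (vowel merger): zefapedob → zifapidob
  rule 2 (vowel merger): zifapidob → zifapidub
  rule 3 (intervocalic voicing): zifapidub → zifabidub
  rule 4: no change — zifabidub
  rule 5 (final devoicing): zifabidub → zifabidup
  ⇒ Yodenen zifabidup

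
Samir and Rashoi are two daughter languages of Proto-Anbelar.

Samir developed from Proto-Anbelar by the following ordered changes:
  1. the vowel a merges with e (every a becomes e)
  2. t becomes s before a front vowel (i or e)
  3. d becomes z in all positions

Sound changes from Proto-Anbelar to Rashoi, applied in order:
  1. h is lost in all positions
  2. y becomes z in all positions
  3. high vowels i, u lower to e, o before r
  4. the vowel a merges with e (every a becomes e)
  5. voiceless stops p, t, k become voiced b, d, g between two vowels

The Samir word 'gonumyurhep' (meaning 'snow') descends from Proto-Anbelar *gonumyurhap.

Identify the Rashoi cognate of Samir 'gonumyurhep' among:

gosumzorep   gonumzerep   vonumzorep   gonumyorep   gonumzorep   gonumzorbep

gonumzorep

Rashoi: *gonumyurhap > gonumyurap > gonumzurap > gonumzorap > gonumzorep  (by h-loss, unconditioned shift, pre-rhotic lowering, vowel merger)
Among the options, 'gonumzorep' alone shows every Rashoi change applied in order.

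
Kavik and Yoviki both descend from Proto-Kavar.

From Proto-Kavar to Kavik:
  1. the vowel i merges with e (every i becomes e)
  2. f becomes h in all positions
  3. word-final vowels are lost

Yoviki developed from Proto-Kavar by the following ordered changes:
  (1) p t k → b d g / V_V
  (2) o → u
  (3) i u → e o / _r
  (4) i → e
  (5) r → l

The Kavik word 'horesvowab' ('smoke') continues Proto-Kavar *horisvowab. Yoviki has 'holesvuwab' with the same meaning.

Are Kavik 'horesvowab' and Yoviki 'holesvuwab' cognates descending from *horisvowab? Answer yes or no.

yes

Derive the expected Yoviki reflex of *horisvowab:
Yoviki: *horisvowab > hurisvuwab > horisvuwab > horesvuwab > holesvuwab  (by vowel merger, pre-rhotic lowering, vowel merger, unconditioned shift)
Yoviki 'holesvuwab' matches the regular reflex exactly, so the pair is cognate.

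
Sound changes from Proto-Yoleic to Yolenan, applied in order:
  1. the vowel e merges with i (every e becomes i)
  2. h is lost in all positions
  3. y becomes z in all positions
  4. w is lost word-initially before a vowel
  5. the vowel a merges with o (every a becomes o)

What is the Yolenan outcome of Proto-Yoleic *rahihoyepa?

Yolenan: start from *rahihoyepa.
  rule 1 (vowel merger): rahihoyepa → rahihoyipa
  rule 2 (h-loss): rahihoyipa → raioyipa
  rule 3 (unconditioned shift): raioyipa → raiozipa
  rule 4: no change — raiozipa
  rule 5 (vowel merger): raiozipa → roiozipo
  ⇒ Yolenan roiozipo

roiozipo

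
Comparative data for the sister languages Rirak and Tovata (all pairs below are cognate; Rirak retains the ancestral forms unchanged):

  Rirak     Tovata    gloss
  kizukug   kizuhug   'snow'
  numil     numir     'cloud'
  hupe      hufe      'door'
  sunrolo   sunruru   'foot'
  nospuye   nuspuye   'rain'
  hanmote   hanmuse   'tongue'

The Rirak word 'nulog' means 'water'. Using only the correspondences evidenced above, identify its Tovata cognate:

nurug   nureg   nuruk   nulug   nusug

sunrolo ~ sunruru — Rirak l corresponds to Tovata r between vowels (before a back vowel).
sunrolo ~ sunruru, nospuye ~ nuspuye — Rirak o corresponds to Tovata u after a consonant, before a consonant other than r, m, n, p, b, f, v.
Applying these to Rirak 'nulog':
  nulog → nurog   (l→r between vowels (before a back vowel))
  nurog → nurug   (o→u after a consonant, before a consonant other than r, m, n, p, b, f, v)
So the Tovata cognate is 'nurug'.

nurug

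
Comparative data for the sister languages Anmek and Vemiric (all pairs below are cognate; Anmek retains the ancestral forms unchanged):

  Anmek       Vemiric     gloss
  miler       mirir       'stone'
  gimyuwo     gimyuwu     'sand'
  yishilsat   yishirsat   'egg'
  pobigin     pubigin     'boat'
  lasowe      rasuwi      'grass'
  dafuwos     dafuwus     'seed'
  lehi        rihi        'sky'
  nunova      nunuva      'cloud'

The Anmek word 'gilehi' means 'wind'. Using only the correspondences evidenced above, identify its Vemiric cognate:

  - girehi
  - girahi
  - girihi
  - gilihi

miler ~ mirir — Anmek l corresponds to Vemiric r between vowels (before a front vowel).
lehi ~ rihi — Anmek e corresponds to Vemiric i after a consonant, before a consonant other than r, m, n, p, b, f, v.
Applying these to Anmek 'gilehi':
  gilehi → girehi   (l→r between vowels (before a front vowel))
  girehi → girihi   (e→i after a consonant, before a consonant other than r, m, n, p, b, f, v)
So the Vemiric cognate is 'girihi'.

girihi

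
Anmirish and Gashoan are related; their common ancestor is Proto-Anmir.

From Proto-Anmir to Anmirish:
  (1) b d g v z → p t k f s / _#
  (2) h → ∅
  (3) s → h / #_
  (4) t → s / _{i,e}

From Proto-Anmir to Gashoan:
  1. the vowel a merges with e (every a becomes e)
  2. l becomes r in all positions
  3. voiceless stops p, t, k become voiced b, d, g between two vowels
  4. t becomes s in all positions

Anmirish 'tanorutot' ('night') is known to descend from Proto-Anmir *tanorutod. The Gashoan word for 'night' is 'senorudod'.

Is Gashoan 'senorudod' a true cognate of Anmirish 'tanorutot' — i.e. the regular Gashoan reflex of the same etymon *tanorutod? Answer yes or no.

Derive the expected Gashoan reflex of *tanorutod:
Gashoan: *tanorutod > tenorutod > tenorudod > senorudod  (by vowel merger, intervocalic voicing, unconditioned shift)
Gashoan 'senorudod' matches the regular reflex exactly, so the pair is cognate.

yes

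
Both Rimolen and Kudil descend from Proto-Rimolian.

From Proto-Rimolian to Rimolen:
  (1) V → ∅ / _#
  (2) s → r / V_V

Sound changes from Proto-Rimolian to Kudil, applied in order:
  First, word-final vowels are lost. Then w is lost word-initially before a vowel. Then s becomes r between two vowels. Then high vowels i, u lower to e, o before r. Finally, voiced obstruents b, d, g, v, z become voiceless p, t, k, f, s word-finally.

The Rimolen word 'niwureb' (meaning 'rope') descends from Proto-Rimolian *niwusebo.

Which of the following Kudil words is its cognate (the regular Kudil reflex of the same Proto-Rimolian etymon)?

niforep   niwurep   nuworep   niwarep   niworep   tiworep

Kudil: *niwusebo > niwuseb > niwureb > niworeb > niworep  (by apocope, rhotacism, pre-rhotic lowering, final devoicing)
Only 'niworep' matches the regular Kudil development of *niwusebo.

niworep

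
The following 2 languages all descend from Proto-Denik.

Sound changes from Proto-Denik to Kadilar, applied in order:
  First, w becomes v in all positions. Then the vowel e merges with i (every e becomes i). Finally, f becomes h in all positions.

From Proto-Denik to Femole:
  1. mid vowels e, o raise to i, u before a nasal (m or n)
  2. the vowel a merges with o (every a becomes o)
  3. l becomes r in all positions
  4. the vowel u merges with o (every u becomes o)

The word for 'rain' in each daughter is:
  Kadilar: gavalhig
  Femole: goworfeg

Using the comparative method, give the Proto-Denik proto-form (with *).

*gawalfeg

Position 7: Kadilar has i, Femole has e. Femole preserves e here (none of its changes turn any other segment into e), so the proto-segment is *e.
Position 3: Kadilar has v, Femole has w. Femole preserves w here (none of its changes turn any other segment into w), so the proto-segment is *w.
Verify the candidate proto-form against each daughter:
Kadilar: *gawalfeg
  gawalfeg → gavalfeg   [unconditioned shift]
  gavalfeg → gavalfig   [vowel merger]
  gavalfig → gavalhig   [unconditioned shift]
  giving Kadilar gavalhig.
Femole: start from *gawalfeg.
  rule 1: no change — gawalfeg
  rule 2 (vowel merger): gawalfeg → gowolfeg
  rule 3 (unconditioned shift): gowolfeg → goworfeg
  rule 4: no change — goworfeg
  ⇒ Femole goworfeg
No other proto-form is consistent with every reflex, so the reconstruction is *gawalfeg.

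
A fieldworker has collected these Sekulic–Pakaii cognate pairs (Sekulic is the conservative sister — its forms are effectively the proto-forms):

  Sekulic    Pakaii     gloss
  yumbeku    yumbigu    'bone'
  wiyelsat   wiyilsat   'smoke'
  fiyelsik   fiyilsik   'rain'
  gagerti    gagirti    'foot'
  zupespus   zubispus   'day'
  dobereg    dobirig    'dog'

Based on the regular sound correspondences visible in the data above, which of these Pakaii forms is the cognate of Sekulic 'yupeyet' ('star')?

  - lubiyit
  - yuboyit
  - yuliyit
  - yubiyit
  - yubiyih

yubiyit

zupespus ~ zubispus — Sekulic p corresponds to Pakaii b between vowels (before a front vowel).
yumbeku ~ yumbigu, wiyelsat ~ wiyilsat — Sekulic e corresponds to Pakaii i after a consonant, before a consonant other than r, m, n, p, b, f, v.
Applying these to Sekulic 'yupeyet':
  yupeyet → yubeyet   (p→b between vowels (before a front vowel))
  yubeyet → yubiyet   (e→i after a consonant, before a consonant other than r, m, n, p, b, f, v)
  yubiyet → yubiyit   (e→i after a consonant, before a consonant other than r, m, n, p, b, f, v)
So the Pakaii cognate is 'yubiyit'.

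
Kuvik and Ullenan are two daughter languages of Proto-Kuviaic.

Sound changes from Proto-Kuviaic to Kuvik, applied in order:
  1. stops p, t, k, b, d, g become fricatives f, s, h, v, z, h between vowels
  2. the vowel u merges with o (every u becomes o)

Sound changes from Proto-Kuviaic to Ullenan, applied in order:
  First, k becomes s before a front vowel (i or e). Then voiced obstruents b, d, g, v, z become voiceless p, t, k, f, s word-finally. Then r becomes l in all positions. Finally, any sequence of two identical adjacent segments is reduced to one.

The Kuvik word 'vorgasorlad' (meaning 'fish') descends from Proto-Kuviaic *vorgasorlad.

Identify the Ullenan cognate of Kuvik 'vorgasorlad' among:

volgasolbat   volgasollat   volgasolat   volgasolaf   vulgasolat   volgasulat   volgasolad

Ullenan: *vorgasorlad > vorgasorlat > volgasollat > volgasolat  (by final devoicing, unconditioned shift, degemination)
The other candidates each miss or misapply at least one Ullenan change.

volgasolat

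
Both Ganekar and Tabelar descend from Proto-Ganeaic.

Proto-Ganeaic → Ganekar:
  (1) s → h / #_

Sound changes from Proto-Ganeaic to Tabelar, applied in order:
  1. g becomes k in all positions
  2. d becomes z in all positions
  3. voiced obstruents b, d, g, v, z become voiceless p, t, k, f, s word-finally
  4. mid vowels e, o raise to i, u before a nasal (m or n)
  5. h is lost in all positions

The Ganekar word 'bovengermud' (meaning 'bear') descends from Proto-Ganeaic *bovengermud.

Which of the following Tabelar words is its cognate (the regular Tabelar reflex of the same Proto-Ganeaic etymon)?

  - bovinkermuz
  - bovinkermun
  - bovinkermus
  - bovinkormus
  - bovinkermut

Tabelar: *bovengermud > bovenkermud > bovenkermuz > bovenkermus > bovinkermus  (by unconditioned shift, unconditioned shift, final devoicing, pre-nasal raising)
The other candidates each miss or misapply at least one Tabelar change.

bovinkermus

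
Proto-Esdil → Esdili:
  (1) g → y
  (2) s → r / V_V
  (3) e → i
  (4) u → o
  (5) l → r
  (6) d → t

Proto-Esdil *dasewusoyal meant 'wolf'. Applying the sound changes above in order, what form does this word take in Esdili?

tariworoyar

Esdili: start from *dasewusoyal.
  rule 1: no change — dasewusoyal
  rule 2 (rhotacism): dasewusoyal → darewuroyal
  rule 3 (vowel merger): darewuroyal → dariwuroyal
  rule 4 (vowel merger): dariwuroyal → dariworoyal
  rule 5 (unconditioned shift): dariworoyal → dariworoyar
  rule 6 (unconditioned shift): dariworoyar → tariworoyar
  ⇒ Esdili tariworoyar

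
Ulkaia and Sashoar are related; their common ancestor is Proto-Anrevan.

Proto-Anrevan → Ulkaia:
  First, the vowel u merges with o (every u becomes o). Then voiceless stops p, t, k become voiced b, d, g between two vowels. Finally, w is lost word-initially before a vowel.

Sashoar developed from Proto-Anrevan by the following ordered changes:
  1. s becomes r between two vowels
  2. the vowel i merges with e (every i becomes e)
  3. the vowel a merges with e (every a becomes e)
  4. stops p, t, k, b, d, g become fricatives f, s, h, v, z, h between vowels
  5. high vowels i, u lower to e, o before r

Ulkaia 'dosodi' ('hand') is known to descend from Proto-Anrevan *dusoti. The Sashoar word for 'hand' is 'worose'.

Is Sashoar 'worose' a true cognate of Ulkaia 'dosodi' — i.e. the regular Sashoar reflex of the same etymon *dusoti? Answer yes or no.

no

Derive the expected Sashoar reflex of *dusoti:
Sashoar: start from *dusoti.
  rule 1 (rhotacism): dusoti → duroti
  rule 2 (vowel merger): duroti → durote
  rule 3: no change — durote
  rule 4 (intervocalic lenition): durote → durose
  rule 5 (pre-rhotic lowering): durose → dorose
  ⇒ Sashoar dorose
The regular Sashoar reflex would be 'dorose', but the attested form is 'worose'. The correspondence is irregular, so they are not cognates (the Sashoar form has a different source).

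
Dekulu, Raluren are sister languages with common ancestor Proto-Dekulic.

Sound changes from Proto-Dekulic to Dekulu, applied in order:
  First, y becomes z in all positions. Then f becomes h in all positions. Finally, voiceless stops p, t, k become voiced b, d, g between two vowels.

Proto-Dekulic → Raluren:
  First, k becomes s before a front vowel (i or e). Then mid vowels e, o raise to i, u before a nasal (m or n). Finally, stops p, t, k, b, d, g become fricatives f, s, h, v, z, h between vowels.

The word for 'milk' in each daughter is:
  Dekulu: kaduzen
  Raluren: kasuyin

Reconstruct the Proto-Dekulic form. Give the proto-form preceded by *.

Position 5: Dekulu has z, Raluren has y. Raluren preserves y here (none of its changes turn any other segment into y), so the proto-segment is *y.
Position 3: Dekulu has d, Raluren has s. Taking the neighbouring segments as reconstructed: Dekulu d could go back to *t or *d; Raluren s could go back to *t or *s — the one source consistent with every daughter is *t.
This points to *katuyen. Verify forward in each daughter:
Dekulu: *katuyen
  katuyen → katuzen   [unconditioned shift]
  katuzen (rule 2 does not apply)
  katuzen → kaduzen   [intervocalic voicing]
  giving Dekulu kaduzen.
Raluren: *katuyen
  katuyen (rule 1 does not apply)
  katuyen → katuyin   [pre-nasal raising]
  katuyin → kasuyin   [intervocalic lenition]
  giving Raluren kasuyin.
Only *katuyen yields all of Dekulu kaduzen, Raluren kasuyin.

*katuyen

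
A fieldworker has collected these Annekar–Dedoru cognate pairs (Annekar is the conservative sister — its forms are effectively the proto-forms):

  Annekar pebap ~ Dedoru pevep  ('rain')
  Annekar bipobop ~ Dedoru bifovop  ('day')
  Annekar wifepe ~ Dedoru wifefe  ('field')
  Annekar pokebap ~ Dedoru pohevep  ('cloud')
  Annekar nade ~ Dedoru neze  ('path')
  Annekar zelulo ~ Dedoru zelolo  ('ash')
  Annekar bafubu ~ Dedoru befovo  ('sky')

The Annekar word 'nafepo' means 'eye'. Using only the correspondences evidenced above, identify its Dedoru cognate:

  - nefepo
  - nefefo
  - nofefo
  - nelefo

nefefo

bafubu ~ befovo — Annekar a corresponds to Dedoru e after a consonant, before a labial obstruent.
bipobop ~ bifovop — Annekar p corresponds to Dedoru f between vowels (before a back vowel).
Applying these to Annekar 'nafepo':
  nafepo → nefepo   (a→e after a consonant, before a labial obstruent)
  nefepo → nefefo   (p→f between vowels (before a back vowel))
So the Dedoru cognate is 'nefefo'.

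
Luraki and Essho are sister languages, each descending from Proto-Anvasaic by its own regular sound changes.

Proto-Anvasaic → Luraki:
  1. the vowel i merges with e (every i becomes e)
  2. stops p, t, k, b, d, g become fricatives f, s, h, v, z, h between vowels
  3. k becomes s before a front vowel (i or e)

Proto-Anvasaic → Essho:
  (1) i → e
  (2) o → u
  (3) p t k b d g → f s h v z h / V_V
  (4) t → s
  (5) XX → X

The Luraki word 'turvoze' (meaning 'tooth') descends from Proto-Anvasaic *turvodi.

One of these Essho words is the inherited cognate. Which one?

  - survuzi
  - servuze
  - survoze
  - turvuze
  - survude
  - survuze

survuze

Essho: *turvodi > turvode > turvude > turvuze > survuze  (by vowel merger, vowel merger, intervocalic lenition, unconditioned shift)
Among the options, 'survuze' alone shows every Essho change applied in order.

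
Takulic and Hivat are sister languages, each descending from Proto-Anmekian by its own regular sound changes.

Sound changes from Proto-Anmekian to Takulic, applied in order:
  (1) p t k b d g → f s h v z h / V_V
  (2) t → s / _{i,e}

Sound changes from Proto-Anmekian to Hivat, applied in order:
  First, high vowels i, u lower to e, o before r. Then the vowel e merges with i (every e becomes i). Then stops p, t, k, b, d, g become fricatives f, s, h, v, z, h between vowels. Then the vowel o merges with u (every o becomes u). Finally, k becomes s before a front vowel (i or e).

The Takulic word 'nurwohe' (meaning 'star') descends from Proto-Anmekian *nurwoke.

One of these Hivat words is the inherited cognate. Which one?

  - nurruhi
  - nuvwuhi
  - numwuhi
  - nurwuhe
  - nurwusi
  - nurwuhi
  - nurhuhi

Hivat: *nurwoke
  nurwoke → norwoke   [pre-rhotic lowering]
  norwoke → norwoki   [vowel merger]
  norwoki → norwohi   [intervocalic lenition]
  norwohi → nurwuhi   [vowel merger]
  nurwuhi (rule 5 does not apply)
  giving Hivat nurwuhi.

nurwuhi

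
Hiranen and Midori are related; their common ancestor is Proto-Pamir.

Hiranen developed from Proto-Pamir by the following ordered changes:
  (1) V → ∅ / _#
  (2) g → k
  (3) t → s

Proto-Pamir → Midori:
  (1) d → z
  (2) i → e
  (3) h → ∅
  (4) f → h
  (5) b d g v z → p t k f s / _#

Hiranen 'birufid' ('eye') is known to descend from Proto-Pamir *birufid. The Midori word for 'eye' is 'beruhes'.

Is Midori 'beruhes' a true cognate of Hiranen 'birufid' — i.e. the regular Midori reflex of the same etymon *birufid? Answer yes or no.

yes

Derive the expected Midori reflex of *birufid:
Midori: *birufid
  birufid → birufiz   [unconditioned shift]
  birufiz → berufez   [vowel merger]
  berufez (rule 3 does not apply)
  berufez → beruhez   [unconditioned shift]
  beruhez → beruhes   [final devoicing]
  giving Midori beruhes.
Midori 'beruhes' matches the regular reflex exactly, so the pair is cognate.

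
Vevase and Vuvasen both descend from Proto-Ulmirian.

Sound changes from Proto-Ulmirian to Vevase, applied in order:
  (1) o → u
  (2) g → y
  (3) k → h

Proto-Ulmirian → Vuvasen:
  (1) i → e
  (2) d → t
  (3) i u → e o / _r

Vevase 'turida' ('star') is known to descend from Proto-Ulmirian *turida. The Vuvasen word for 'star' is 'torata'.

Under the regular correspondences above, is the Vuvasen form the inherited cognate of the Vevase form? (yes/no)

Derive the expected Vuvasen reflex of *turida:
Vuvasen: *turida
  turida → tureda   [vowel merger]
  tureda → tureta   [unconditioned shift]
  tureta → toreta   [pre-rhotic lowering]
  giving Vuvasen toreta.
The regular Vuvasen reflex would be 'toreta', but the attested form is 'torata'. The correspondence is irregular, so they are not cognates (the Vuvasen form has a different source).

no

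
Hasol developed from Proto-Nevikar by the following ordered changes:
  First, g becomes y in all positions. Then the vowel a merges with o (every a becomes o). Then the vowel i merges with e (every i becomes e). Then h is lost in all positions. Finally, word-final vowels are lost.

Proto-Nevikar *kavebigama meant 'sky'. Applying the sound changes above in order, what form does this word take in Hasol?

kovebeyom

Hasol: *kavebigama
  kavebigama → kavebiyama   [unconditioned shift]
  kavebiyama → kovebiyomo   [vowel merger]
  kovebiyomo → kovebeyomo   [vowel merger]
  kovebeyomo (rule 4 does not apply)
  kovebeyomo → kovebeyom   [apocope]
  giving Hasol kovebeyom.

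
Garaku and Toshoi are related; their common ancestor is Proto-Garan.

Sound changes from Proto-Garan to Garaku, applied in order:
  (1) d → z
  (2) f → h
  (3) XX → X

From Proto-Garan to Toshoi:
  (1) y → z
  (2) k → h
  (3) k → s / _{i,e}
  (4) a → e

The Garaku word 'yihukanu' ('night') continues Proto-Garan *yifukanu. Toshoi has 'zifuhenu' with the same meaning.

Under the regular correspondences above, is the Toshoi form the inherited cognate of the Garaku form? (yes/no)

yes

Derive the expected Toshoi reflex of *yifukanu:
Toshoi: *yifukanu
  yifukanu → zifukanu   [unconditioned shift]
  zifukanu → zifuhanu   [unconditioned shift]
  zifuhanu (rule 3 does not apply)
  zifuhanu → zifuhenu   [vowel merger]
  giving Toshoi zifuhenu.
Toshoi 'zifuhenu' matches the regular reflex exactly, so the pair is cognate.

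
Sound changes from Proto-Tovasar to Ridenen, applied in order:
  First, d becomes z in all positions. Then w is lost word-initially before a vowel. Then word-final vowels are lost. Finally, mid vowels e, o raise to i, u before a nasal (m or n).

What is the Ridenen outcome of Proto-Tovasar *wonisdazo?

uniszaz

Ridenen: *wonisdazo > woniszazo > oniszazo > oniszaz > uniszaz  (by unconditioned shift, glide loss, apocope, pre-nasal raising)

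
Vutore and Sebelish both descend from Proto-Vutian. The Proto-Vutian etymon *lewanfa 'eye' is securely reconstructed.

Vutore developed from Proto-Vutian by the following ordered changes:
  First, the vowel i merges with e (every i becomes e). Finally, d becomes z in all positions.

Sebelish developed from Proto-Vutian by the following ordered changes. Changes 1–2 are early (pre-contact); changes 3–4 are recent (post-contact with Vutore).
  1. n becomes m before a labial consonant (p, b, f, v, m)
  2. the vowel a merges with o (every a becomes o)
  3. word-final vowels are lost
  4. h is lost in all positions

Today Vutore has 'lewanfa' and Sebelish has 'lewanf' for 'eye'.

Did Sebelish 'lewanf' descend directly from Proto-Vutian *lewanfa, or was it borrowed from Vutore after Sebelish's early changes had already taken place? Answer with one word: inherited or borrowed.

If inherited, *lewanfa would pass through all of Sebelish's changes:
Sebelish: start from *lewanfa.
  rule 1 (nasal place assimilation): lewanfa → lewamfa
  rule 2 (vowel merger): lewamfa → lewomfo
  rule 3 (apocope): lewomfo → lewomf
  rule 4: no change — lewomf
  ⇒ Sebelish lewomf
If borrowed from Vutore 'lewanfa' after the early changes, it would undergo only the recent ones:
  rule 3 (apocope): lewanfa → lewanf
  rule 4 (h-loss): no change (lewanf)
  ⇒ as a loan: lewanf
Sebelish 'lewanf' matches the loan outcome 'lewanf', not the inherited 'lewomf' — it skipped the early Sebelish changes, so it was borrowed from Vutore.

borrowed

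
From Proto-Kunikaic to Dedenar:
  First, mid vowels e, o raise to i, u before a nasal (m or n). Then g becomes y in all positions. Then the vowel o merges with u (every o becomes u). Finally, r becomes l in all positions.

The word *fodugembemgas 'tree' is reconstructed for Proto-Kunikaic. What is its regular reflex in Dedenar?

Dedenar: *fodugembemgas > fodugimbimgas > foduyimbimyas > fuduyimbimyas  (by pre-nasal raising, unconditioned shift, vowel merger)

fuduyimbimyas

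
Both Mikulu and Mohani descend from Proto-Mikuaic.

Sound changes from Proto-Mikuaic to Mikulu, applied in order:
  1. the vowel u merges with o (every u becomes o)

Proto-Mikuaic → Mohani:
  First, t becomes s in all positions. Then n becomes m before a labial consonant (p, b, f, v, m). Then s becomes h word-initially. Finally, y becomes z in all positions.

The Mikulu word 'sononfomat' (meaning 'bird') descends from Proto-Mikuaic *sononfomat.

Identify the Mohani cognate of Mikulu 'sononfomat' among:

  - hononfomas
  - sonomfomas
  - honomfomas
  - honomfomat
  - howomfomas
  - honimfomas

Mohani: *sononfomat > sononfomas > sonomfomas > honomfomas  (by unconditioned shift, nasal place assimilation, debuccalisation)
The other candidates each miss or misapply at least one Mohani change.

honomfomas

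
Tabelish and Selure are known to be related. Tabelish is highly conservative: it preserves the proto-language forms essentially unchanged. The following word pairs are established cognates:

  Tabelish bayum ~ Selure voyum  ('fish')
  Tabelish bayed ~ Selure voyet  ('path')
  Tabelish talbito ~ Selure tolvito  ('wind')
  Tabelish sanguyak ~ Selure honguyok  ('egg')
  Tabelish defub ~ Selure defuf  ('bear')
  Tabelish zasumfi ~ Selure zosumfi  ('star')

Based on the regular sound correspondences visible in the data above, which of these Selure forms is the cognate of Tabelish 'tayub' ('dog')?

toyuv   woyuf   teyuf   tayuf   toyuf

toyuf

bayum ~ voyum, bayed ~ voyet — Tabelish a corresponds to Selure o after a consonant, before a consonant other than r, m, n, p, b, f, v.
defub ~ defuf — Tabelish b corresponds to Selure f word-finally.
Applying these to Tabelish 'tayub':
  tayub → toyub   (a→o after a consonant, before a consonant other than r, m, n, p, b, f, v)
  toyub → toyuf   (b→f word-finally)
So the Selure cognate is 'toyuf'.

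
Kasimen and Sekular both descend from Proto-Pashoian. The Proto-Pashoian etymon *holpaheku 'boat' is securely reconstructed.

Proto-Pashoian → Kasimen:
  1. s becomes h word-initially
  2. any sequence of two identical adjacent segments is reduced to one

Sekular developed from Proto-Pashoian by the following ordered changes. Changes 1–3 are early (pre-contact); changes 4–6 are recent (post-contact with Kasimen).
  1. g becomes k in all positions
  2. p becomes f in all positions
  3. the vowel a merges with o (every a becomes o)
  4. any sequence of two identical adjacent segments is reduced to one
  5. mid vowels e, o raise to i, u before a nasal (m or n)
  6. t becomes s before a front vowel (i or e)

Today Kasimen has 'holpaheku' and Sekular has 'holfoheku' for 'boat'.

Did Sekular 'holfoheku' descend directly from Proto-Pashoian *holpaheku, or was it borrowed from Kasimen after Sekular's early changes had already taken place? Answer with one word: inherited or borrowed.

If inherited, *holpaheku would pass through all of Sekular's changes:
Sekular: start from *holpaheku.
  rule 1: no change — holpaheku
  rule 2 (unconditioned shift): holpaheku → holfaheku
  rule 3 (vowel merger): holfaheku → holfoheku
  rule 4: no change — holfoheku
  rule 5: no change — holfoheku
  rule 6: no change — holfoheku
  ⇒ Sekular holfoheku
If borrowed from Kasimen 'holpaheku' after the early changes, it would undergo only the recent ones:
  rule 4 (degemination): no change (holpaheku)
  rule 5 (pre-nasal raising): no change (holpaheku)
  rule 6 (palatalisation): no change (holpaheku)
  ⇒ as a loan: holpaheku
Sekular 'holfoheku' matches the inherited outcome exactly, so it is an inherited cognate, not a loan.

inherited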